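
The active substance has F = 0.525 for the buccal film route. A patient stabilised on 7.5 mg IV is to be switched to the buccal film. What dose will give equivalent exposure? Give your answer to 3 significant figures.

D_buccal = 14.3 mg

For equal systemic exposure: F × D_ev = D_iv
D_ev = D_iv / F = 7.5 / 0.525 = 14.2857 mg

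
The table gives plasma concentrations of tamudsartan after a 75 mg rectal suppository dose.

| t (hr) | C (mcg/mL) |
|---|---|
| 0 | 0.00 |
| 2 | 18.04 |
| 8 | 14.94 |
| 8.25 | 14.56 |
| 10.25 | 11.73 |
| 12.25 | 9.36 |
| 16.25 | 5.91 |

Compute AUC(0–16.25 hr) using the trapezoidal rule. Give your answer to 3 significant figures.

Trapezoidal AUC_0→16.25:
  [0→2]: (0.00+18.04)/2 × 2 = 18.04
  [2→8]: (18.04+14.94)/2 × 6 = 98.94
  [8→8.25]: (14.94+14.56)/2 × 0.25 = 3.6875
  [8.25→10.25]: (14.56+11.73)/2 × 2 = 26.29
  [10.25→12.25]: (11.73+9.36)/2 × 2 = 21.09
  [12.25→16.25]: (9.36+5.91)/2 × 4 = 30.54
  Sum = 198.5875 mcg/mL·hr

AUC = 199 mcg/mL·hr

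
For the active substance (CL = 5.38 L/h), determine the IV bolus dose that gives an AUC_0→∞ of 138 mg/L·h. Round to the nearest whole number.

Dose = 742 mg

Dose_iv = CL × AUC_0→∞
     = 5.38 × 138 = 742.44 mg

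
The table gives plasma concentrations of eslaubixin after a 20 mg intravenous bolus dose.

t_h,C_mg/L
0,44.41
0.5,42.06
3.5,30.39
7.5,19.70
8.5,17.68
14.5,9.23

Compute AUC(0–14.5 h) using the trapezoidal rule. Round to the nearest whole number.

AUC = 330 mg/L·h

Trapezoidal AUC_0→14.5:
  [0→0.5]: (44.41+42.06)/2 × 0.5 = 21.6175
  [0.5→3.5]: (42.06+30.39)/2 × 3 = 108.675
  [3.5→7.5]: (30.39+19.70)/2 × 4 = 100.18
  [7.5→8.5]: (19.70+17.68)/2 × 1 = 18.69
  [8.5→14.5]: (17.68+9.23)/2 × 6 = 80.73
  Sum = 329.8925 mg/L·h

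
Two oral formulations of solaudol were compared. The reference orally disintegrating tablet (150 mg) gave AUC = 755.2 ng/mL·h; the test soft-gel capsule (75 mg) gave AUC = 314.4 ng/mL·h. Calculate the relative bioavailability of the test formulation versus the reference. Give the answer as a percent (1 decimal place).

F_rel = (AUC_test/D_test) / (AUC_ref/D_ref)
      = (314.4/75) / (755.2/150)
      = 4.192 / 5.03467 = 0.8326 = 83.26%

F_rel = 83.3%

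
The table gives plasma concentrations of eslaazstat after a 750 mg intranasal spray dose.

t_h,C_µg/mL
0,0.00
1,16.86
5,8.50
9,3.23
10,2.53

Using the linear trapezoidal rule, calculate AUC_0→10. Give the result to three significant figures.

Trapezoidal AUC_0→10:
  [0→1]: (0.00+16.86)/2 × 1 = 8.43
  [1→5]: (16.86+8.50)/2 × 4 = 50.72
  [5→9]: (8.50+3.23)/2 × 4 = 23.46
  [9→10]: (3.23+2.53)/2 × 1 = 2.88
  Sum = 85.49 µg/mL·h

AUC = 85.5 µg/mL·h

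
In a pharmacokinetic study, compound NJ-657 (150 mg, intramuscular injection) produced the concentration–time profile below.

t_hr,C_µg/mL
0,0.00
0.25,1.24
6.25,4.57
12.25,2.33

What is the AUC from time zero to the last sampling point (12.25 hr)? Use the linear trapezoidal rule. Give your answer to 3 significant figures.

AUC = 38.3 µg/mL·hr

Trapezoidal AUC_0→12.25:
  [0→0.25]: (0.00+1.24)/2 × 0.25 = 0.155
  [0.25→6.25]: (1.24+4.57)/2 × 6 = 17.43
  [6.25→12.25]: (4.57+2.33)/2 × 6 = 20.7
  Sum = 38.285 µg/mL·hr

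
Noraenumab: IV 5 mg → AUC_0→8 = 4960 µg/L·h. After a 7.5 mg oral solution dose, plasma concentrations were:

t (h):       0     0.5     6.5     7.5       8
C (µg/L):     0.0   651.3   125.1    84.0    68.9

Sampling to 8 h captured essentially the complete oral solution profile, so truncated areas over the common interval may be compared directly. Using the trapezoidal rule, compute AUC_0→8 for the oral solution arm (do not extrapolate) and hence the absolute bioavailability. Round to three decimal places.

Trapezoidal AUC_0→8 (oral solution):
  [0→0.5]: (0.0+651.3)/2 × 0.5 = 162.825
  [0.5→6.5]: (651.3+125.1)/2 × 6 = 2329.2
  [6.5→7.5]: (125.1+84.0)/2 × 1 = 104.55
  [7.5→8]: (84.0+68.9)/2 × 0.5 = 38.225
  Sum = 2634.8 µg/L·h
F = (AUC_ev/D_ev)/(AUC_iv/D_iv) = (2634.8/7.5)/(4960/5) = 351.307/992 = 0.3541

F = 0.354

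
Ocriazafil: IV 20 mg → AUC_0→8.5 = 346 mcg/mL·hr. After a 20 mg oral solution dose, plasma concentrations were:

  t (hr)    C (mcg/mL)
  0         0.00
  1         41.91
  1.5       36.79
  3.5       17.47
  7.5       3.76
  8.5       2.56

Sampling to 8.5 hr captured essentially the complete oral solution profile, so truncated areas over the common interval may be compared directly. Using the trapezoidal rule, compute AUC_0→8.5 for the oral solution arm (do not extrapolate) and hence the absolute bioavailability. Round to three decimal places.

F = 0.406

Trapezoidal AUC_0→8.5 (oral solution):
  [0→1]: (0.00+41.91)/2 × 1 = 20.955
  [1→1.5]: (41.91+36.79)/2 × 0.5 = 19.675
  [1.5→3.5]: (36.79+17.47)/2 × 2 = 54.26
  [3.5→7.5]: (17.47+3.76)/2 × 4 = 42.46
  [7.5→8.5]: (3.76+2.56)/2 × 1 = 3.16
  Sum = 140.51 mcg/mL·hr
F = (AUC_ev/D_ev)/(AUC_iv/D_iv) = (140.51/20)/(346/20) = 7.0255/17.3 = 0.4061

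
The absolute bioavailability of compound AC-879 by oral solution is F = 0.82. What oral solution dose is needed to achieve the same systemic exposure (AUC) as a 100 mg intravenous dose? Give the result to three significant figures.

D_oral = 122 mg

For equal systemic exposure: F × D_ev = D_iv
D_ev = D_iv / F = 100 / 0.82 = 121.951 mg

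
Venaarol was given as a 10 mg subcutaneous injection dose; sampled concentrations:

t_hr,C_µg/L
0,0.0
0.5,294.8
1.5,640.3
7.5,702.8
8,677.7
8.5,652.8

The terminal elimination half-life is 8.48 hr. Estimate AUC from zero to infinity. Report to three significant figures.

Trapezoidal AUC_0→8.5:
  [0→0.5]: (0.0+294.8)/2 × 0.5 = 73.7
  [0.5→1.5]: (294.8+640.3)/2 × 1 = 467.55
  [1.5→7.5]: (640.3+702.8)/2 × 6 = 4029.3
  [7.5→8]: (702.8+677.7)/2 × 0.5 = 345.125
  [8→8.5]: (677.7+652.8)/2 × 0.5 = 332.625
  Sum = 5248.3 µg/L·hr
k_e = ln2 / t½ = 0.693147 / 8.48 = 0.0817 hr^-1
Extrapolated tail: C_last / k_e = 652.8 / 0.0817 = 7990.208
AUC_0→∞ = 5248.3 + 7990.208 = 13238.508 µg/L·hr

AUC = 13200 µg/L·hr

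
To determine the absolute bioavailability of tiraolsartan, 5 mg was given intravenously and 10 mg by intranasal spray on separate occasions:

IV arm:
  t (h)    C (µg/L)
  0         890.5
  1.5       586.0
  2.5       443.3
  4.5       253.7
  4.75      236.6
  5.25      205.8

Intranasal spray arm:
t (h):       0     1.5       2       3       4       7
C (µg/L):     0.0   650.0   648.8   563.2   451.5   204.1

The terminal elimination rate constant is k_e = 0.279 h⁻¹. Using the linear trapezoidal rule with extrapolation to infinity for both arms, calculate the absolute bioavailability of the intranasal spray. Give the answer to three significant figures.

Trapezoidal AUC_0→5.25 (IV):
  [0→1.5]: (890.5+586.0)/2 × 1.5 = 1107.375
  [1.5→2.5]: (586.0+443.3)/2 × 1 = 514.65
  [2.5→4.5]: (443.3+253.7)/2 × 2 = 697.0
  [4.5→4.75]: (253.7+236.6)/2 × 0.25 = 61.2875
  [4.75→5.25]: (236.6+205.8)/2 × 0.5 = 110.6
  Sum = 2490.9125 µg/L·h
IV tail: 205.8/0.279 = 737.634; AUC_iv,0→∞ = 2490.9125 + 737.634 = 3228.5465 µg/L·h
Trapezoidal AUC_0→7 (intranasal spray):
  [0→1.5]: (0.0+650.0)/2 × 1.5 = 487.5
  [1.5→2]: (650.0+648.8)/2 × 0.5 = 324.7
  [2→3]: (648.8+563.2)/2 × 1 = 606.0
  [3→4]: (563.2+451.5)/2 × 1 = 507.35
  [4→7]: (451.5+204.1)/2 × 3 = 983.4
  Sum = 2908.95 µg/L·h
intranasal spray tail: 204.1/0.279 = 731.541; AUC_ev,0→∞ = 2908.95 + 731.541 = 3640.491 µg/L·h
F = (AUC_ev/D_ev)/(AUC_iv/D_iv) = (3640.491/10)/(3228.5465/5) = 364.0491/645.7093 = 0.5638

F = 0.564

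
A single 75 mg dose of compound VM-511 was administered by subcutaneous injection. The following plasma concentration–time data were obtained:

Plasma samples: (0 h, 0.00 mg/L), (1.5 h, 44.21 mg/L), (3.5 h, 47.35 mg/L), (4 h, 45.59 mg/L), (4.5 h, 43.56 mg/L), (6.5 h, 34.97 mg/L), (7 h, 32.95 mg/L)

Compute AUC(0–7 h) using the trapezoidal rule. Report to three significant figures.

AUC = 266 mg/L·h

Trapezoidal AUC_0→7:
  [0→1.5]: (0.00+44.21)/2 × 1.5 = 33.1575
  [1.5→3.5]: (44.21+47.35)/2 × 2 = 91.56
  [3.5→4]: (47.35+45.59)/2 × 0.5 = 23.235
  [4→4.5]: (45.59+43.56)/2 × 0.5 = 22.2875
  [4.5→6.5]: (43.56+34.97)/2 × 2 = 78.53
  [6.5→7]: (34.97+32.95)/2 × 0.5 = 16.98
  Sum = 265.75 mg/L·h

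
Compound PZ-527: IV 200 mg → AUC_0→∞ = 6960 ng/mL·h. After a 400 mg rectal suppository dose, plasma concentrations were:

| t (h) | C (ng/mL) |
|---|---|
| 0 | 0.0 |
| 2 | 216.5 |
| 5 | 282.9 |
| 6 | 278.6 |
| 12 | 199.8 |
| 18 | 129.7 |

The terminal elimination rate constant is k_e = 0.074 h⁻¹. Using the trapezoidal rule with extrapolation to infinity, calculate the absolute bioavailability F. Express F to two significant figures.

F = 0.39

Trapezoidal AUC_0→18 (rectal suppository):
  [0→2]: (0.0+216.5)/2 × 2 = 216.5
  [2→5]: (216.5+282.9)/2 × 3 = 749.1
  [5→6]: (282.9+278.6)/2 × 1 = 280.75
  [6→12]: (278.6+199.8)/2 × 6 = 1435.2
  [12→18]: (199.8+129.7)/2 × 6 = 988.5
  Sum = 3670.05 ng/mL·h
Tail: C_last/k_e = 129.7/0.074 = 1752.703
AUC_0→∞ (rectal suppository) = 3670.05 + 1752.703 = 5422.753 ng/mL·h
F = (AUC_ev/D_ev)/(AUC_iv/D_iv) = (5422.753/400)/(6960/200) = 13.5569/34.8 = 0.3896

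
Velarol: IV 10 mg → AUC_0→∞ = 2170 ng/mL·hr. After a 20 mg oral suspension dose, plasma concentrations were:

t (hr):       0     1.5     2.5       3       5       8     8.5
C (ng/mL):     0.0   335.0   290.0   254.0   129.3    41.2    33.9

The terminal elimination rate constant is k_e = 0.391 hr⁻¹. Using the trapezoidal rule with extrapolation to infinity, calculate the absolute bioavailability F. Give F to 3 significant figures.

Trapezoidal AUC_0→8.5 (oral suspension):
  [0→1.5]: (0.0+335.0)/2 × 1.5 = 251.25
  [1.5→2.5]: (335.0+290.0)/2 × 1 = 312.5
  [2.5→3]: (290.0+254.0)/2 × 0.5 = 136.0
  [3→5]: (254.0+129.3)/2 × 2 = 383.3
  [5→8]: (129.3+41.2)/2 × 3 = 255.75
  [8→8.5]: (41.2+33.9)/2 × 0.5 = 18.775
  Sum = 1357.575 ng/mL·hr
Tail: C_last/k_e = 33.9/0.391 = 86.701
AUC_0→∞ (oral suspension) = 1357.575 + 86.701 = 1444.276 ng/mL·hr
F = (AUC_ev/D_ev)/(AUC_iv/D_iv) = (1444.276/20)/(2170/10) = 72.2138/217 = 0.3328

F = 0.333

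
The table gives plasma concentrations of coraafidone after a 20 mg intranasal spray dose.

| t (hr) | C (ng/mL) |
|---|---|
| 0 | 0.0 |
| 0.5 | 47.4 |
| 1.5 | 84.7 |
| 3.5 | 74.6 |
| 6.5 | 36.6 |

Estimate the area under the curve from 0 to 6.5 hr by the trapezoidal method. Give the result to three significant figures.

Trapezoidal AUC_0→6.5:
  [0→0.5]: (0.0+47.4)/2 × 0.5 = 11.85
  [0.5→1.5]: (47.4+84.7)/2 × 1 = 66.05
  [1.5→3.5]: (84.7+74.6)/2 × 2 = 159.3
  [3.5→6.5]: (74.6+36.6)/2 × 3 = 166.8
  Sum = 404.0 ng/mL·hr

AUC = 404 ng/mL·hr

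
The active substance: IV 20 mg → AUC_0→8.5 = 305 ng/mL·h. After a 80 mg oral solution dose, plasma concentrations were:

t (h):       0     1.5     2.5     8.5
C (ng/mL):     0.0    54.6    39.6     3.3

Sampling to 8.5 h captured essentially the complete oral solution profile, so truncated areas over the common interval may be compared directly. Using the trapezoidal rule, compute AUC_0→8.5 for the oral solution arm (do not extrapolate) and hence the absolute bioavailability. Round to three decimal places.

F = 0.178

Trapezoidal AUC_0→8.5 (oral solution):
  [0→1.5]: (0.0+54.6)/2 × 1.5 = 40.95
  [1.5→2.5]: (54.6+39.6)/2 × 1 = 47.1
  [2.5→8.5]: (39.6+3.3)/2 × 6 = 128.7
  Sum = 216.75 ng/mL·h
F = (AUC_ev/D_ev)/(AUC_iv/D_iv) = (216.75/80)/(305/20) = 2.709375/15.25 = 0.1777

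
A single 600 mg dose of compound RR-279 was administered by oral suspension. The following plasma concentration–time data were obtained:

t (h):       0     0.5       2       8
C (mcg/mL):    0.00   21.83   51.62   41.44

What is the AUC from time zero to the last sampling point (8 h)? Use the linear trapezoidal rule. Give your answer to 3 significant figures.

Trapezoidal AUC_0→8:
  [0→0.5]: (0.00+21.83)/2 × 0.5 = 5.4575
  [0.5→2]: (21.83+51.62)/2 × 1.5 = 55.0875
  [2→8]: (51.62+41.44)/2 × 6 = 279.18
  Sum = 339.725 mcg/mL·h

AUC = 340 mcg/mL·h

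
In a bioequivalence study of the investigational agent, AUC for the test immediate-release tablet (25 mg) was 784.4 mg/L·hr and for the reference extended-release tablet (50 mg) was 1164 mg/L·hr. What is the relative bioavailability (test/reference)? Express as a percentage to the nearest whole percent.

F_rel = (AUC_test/D_test) / (AUC_ref/D_ref)
      = (784.4/25) / (1164/50)
      = 31.376 / 23.28 = 1.3478 = 134.78%

F_rel = 135%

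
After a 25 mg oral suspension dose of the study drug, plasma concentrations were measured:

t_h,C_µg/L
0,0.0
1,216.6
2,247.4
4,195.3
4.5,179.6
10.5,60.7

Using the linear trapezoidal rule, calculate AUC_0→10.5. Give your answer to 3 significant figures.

AUC = 1600 µg/L·h

Trapezoidal AUC_0→10.5:
  [0→1]: (0.0+216.6)/2 × 1 = 108.3
  [1→2]: (216.6+247.4)/2 × 1 = 232.0
  [2→4]: (247.4+195.3)/2 × 2 = 442.7
  [4→4.5]: (195.3+179.6)/2 × 0.5 = 93.725
  [4.5→10.5]: (179.6+60.7)/2 × 6 = 720.9
  Sum = 1597.625 µg/L·h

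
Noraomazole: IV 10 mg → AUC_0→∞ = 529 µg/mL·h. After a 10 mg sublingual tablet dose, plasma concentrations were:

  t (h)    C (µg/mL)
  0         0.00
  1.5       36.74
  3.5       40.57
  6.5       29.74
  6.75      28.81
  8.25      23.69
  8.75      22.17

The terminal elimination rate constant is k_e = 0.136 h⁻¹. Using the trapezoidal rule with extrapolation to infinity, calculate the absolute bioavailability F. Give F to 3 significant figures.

F = 0.816

Trapezoidal AUC_0→8.75 (sublingual tablet):
  [0→1.5]: (0.00+36.74)/2 × 1.5 = 27.555
  [1.5→3.5]: (36.74+40.57)/2 × 2 = 77.31
  [3.5→6.5]: (40.57+29.74)/2 × 3 = 105.465
  [6.5→6.75]: (29.74+28.81)/2 × 0.25 = 7.31875
  [6.75→8.25]: (28.81+23.69)/2 × 1.5 = 39.375
  [8.25→8.75]: (23.69+22.17)/2 × 0.5 = 11.465
  Sum = 268.48875 µg/mL·h
Tail: C_last/k_e = 22.17/0.136 = 163.015
AUC_0→∞ (sublingual tablet) = 268.48875 + 163.015 = 431.50375 µg/mL·h
F = (AUC_ev/D_ev)/(AUC_iv/D_iv) = (431.50375/10)/(529/10) = 43.150375/52.9 = 0.8157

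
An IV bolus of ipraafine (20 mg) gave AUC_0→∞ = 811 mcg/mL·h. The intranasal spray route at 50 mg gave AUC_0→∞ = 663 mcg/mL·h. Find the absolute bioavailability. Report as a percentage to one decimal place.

F = 32.7%

F = (AUC_ev / D_ev) / (AUC_iv / D_iv)
  = (663/50) / (811/20)
  = 13.26 / 40.55 = 0.3270
  = 32.70%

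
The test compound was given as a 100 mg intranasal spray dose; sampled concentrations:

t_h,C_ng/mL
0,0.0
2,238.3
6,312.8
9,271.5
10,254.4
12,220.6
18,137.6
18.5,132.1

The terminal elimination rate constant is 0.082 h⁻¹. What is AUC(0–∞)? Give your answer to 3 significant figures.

AUC = 5710 ng/mL·h

Trapezoidal AUC_0→18.5:
  [0→2]: (0.0+238.3)/2 × 2 = 238.3
  [2→6]: (238.3+312.8)/2 × 4 = 1102.2
  [6→9]: (312.8+271.5)/2 × 3 = 876.45
  [9→10]: (271.5+254.4)/2 × 1 = 262.95
  [10→12]: (254.4+220.6)/2 × 2 = 475.0
  [12→18]: (220.6+137.6)/2 × 6 = 1074.6
  [18→18.5]: (137.6+132.1)/2 × 0.5 = 67.425
  Sum = 4096.925 ng/mL·h
Extrapolated tail: C_last / k_e = 132.1 / 0.082 = 1610.976
AUC_0→∞ = 4096.925 + 1610.976 = 5707.901 ng/mL·h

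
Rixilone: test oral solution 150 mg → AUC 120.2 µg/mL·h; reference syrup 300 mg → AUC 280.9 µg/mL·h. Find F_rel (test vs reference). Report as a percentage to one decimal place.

F_rel = (AUC_test/D_test) / (AUC_ref/D_ref)
      = (120.2/150) / (280.9/300)
      = 0.801333 / 0.936333 = 0.8558 = 85.58%

F_rel = 85.6%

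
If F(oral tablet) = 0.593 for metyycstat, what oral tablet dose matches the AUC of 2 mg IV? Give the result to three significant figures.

D_oral = 3.37 mg

For equal systemic exposure: F × D_ev = D_iv
D_ev = D_iv / F = 2 / 0.593 = 3.37268 mg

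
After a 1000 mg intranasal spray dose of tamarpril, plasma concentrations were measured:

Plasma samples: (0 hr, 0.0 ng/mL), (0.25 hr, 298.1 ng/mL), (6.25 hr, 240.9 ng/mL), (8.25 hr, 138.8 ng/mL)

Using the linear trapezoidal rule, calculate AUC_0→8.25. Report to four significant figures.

AUC = 2034 ng/mL·hr

Trapezoidal AUC_0→8.25:
  [0→0.25]: (0.0+298.1)/2 × 0.25 = 37.2625
  [0.25→6.25]: (298.1+240.9)/2 × 6 = 1617.0
  [6.25→8.25]: (240.9+138.8)/2 × 2 = 379.7
  Sum = 2033.9625 ng/mL·hr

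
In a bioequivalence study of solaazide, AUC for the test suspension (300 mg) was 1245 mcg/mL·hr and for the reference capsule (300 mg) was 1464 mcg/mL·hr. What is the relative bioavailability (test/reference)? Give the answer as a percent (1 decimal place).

F_rel = 85.0%

F_rel = (AUC_test/D_test) / (AUC_ref/D_ref)
      = (1245/300) / (1464/300)
      = 4.15 / 4.88 = 0.8504 = 85.04%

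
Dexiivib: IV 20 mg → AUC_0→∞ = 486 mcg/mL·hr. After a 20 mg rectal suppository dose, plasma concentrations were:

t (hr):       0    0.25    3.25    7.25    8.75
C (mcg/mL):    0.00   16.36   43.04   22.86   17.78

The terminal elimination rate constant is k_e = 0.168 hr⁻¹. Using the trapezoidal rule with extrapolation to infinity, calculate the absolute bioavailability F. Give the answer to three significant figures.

Trapezoidal AUC_0→8.75 (rectal suppository):
  [0→0.25]: (0.00+16.36)/2 × 0.25 = 2.045
  [0.25→3.25]: (16.36+43.04)/2 × 3 = 89.1
  [3.25→7.25]: (43.04+22.86)/2 × 4 = 131.8
  [7.25→8.75]: (22.86+17.78)/2 × 1.5 = 30.48
  Sum = 253.425 mcg/mL·hr
Tail: C_last/k_e = 17.78/0.168 = 105.833
AUC_0→∞ (rectal suppository) = 253.425 + 105.833 = 359.258 mcg/mL·hr
F = (AUC_ev/D_ev)/(AUC_iv/D_iv) = (359.258/20)/(486/20) = 17.9629/24.3 = 0.7392

F = 0.739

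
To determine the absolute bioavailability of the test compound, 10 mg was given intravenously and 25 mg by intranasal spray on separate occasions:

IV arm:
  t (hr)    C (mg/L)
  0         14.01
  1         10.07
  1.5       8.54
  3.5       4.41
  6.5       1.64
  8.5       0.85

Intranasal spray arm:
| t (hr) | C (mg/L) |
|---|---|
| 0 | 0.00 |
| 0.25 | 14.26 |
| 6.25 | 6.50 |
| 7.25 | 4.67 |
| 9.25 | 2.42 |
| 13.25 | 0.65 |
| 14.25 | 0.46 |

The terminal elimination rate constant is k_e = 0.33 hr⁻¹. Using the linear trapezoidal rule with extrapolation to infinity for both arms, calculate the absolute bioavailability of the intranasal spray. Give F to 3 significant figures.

F = 0.775

Trapezoidal AUC_0→8.5 (IV):
  [0→1]: (14.01+10.07)/2 × 1 = 12.04
  [1→1.5]: (10.07+8.54)/2 × 0.5 = 4.6525
  [1.5→3.5]: (8.54+4.41)/2 × 2 = 12.95
  [3.5→6.5]: (4.41+1.64)/2 × 3 = 9.075
  [6.5→8.5]: (1.64+0.85)/2 × 2 = 2.49
  Sum = 41.2075 mg/L·hr
IV tail: 0.85/0.33 = 2.576; AUC_iv,0→∞ = 41.2075 + 2.576 = 43.7835 mg/L·hr
Trapezoidal AUC_0→14.25 (intranasal spray):
  [0→0.25]: (0.00+14.26)/2 × 0.25 = 1.7825
  [0.25→6.25]: (14.26+6.50)/2 × 6 = 62.28
  [6.25→7.25]: (6.50+4.67)/2 × 1 = 5.585
  [7.25→9.25]: (4.67+2.42)/2 × 2 = 7.09
  [9.25→13.25]: (2.42+0.65)/2 × 4 = 6.14
  [13.25→14.25]: (0.65+0.46)/2 × 1 = 0.555
  Sum = 83.4325 mg/L·hr
intranasal spray tail: 0.46/0.33 = 1.394; AUC_ev,0→∞ = 83.4325 + 1.394 = 84.8265 mg/L·hr
F = (AUC_ev/D_ev)/(AUC_iv/D_iv) = (84.8265/25)/(43.7835/10) = 3.39306/4.37835 = 0.7750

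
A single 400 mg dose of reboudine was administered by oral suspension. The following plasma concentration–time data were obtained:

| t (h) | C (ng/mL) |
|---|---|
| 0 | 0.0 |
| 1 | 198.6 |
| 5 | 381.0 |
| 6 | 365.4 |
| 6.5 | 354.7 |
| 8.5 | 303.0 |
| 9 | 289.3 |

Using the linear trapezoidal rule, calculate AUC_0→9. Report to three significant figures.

Trapezoidal AUC_0→9:
  [0→1]: (0.0+198.6)/2 × 1 = 99.3
  [1→5]: (198.6+381.0)/2 × 4 = 1159.2
  [5→6]: (381.0+365.4)/2 × 1 = 373.2
  [6→6.5]: (365.4+354.7)/2 × 0.5 = 180.025
  [6.5→8.5]: (354.7+303.0)/2 × 2 = 657.7
  [8.5→9]: (303.0+289.3)/2 × 0.5 = 148.075
  Sum = 2617.5 ng/mL·h

AUC = 2620 ng/mL·h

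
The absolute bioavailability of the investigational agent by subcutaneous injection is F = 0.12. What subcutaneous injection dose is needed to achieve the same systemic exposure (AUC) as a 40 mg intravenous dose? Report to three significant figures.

D_subcutaneous = 333 mg

For equal systemic exposure: F × D_ev = D_iv
D_ev = D_iv / F = 40 / 0.12 = 333.333 mg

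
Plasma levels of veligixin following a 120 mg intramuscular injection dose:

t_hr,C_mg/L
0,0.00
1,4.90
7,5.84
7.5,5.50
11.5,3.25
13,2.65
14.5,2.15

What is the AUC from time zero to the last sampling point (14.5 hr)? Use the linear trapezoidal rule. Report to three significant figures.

AUC = 63.0 mg/L·hr

Trapezoidal AUC_0→14.5:
  [0→1]: (0.00+4.90)/2 × 1 = 2.45
  [1→7]: (4.90+5.84)/2 × 6 = 32.22
  [7→7.5]: (5.84+5.50)/2 × 0.5 = 2.835
  [7.5→11.5]: (5.50+3.25)/2 × 4 = 17.5
  [11.5→13]: (3.25+2.65)/2 × 1.5 = 4.425
  [13→14.5]: (2.65+2.15)/2 × 1.5 = 3.6
  Sum = 63.03 mg/L·hr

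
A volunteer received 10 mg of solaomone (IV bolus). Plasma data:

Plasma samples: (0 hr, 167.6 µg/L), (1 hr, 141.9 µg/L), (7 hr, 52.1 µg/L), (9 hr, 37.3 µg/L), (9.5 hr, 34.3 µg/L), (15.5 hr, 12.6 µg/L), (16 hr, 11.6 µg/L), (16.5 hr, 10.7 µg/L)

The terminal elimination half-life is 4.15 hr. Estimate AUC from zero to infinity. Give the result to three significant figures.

Trapezoidal AUC_0→16.5:
  [0→1]: (167.6+141.9)/2 × 1 = 154.75
  [1→7]: (141.9+52.1)/2 × 6 = 582.0
  [7→9]: (52.1+37.3)/2 × 2 = 89.4
  [9→9.5]: (37.3+34.3)/2 × 0.5 = 17.9
  [9.5→15.5]: (34.3+12.6)/2 × 6 = 140.7
  [15.5→16]: (12.6+11.6)/2 × 0.5 = 6.05
  [16→16.5]: (11.6+10.7)/2 × 0.5 = 5.575
  Sum = 996.375 µg/L·hr
k_e = ln2 / t½ = 0.693147 / 4.15 = 0.1670 hr^-1
Extrapolated tail: C_last / k_e = 10.7 / 0.167 = 64.072
AUC_0→∞ = 996.375 + 64.072 = 1060.447 µg/L·hr

AUC = 1060 µg/L·hr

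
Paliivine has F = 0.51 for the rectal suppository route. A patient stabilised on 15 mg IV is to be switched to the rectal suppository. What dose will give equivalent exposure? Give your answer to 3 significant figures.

D_rectal = 29.4 mg

For equal systemic exposure: F × D_ev = D_iv
D_ev = D_iv / F = 15 / 0.51 = 29.4118 mg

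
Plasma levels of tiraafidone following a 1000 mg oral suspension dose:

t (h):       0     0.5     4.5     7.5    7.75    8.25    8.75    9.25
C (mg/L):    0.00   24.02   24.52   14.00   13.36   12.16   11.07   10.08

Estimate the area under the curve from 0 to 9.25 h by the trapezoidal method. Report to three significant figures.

AUC = 182 mg/L·h

Trapezoidal AUC_0→9.25:
  [0→0.5]: (0.00+24.02)/2 × 0.5 = 6.005
  [0.5→4.5]: (24.02+24.52)/2 × 4 = 97.08
  [4.5→7.5]: (24.52+14.00)/2 × 3 = 57.78
  [7.5→7.75]: (14.00+13.36)/2 × 0.25 = 3.42
  [7.75→8.25]: (13.36+12.16)/2 × 0.5 = 6.38
  [8.25→8.75]: (12.16+11.07)/2 × 0.5 = 5.8075
  [8.75→9.25]: (11.07+10.08)/2 × 0.5 = 5.2875
  Sum = 181.76 mg/L·h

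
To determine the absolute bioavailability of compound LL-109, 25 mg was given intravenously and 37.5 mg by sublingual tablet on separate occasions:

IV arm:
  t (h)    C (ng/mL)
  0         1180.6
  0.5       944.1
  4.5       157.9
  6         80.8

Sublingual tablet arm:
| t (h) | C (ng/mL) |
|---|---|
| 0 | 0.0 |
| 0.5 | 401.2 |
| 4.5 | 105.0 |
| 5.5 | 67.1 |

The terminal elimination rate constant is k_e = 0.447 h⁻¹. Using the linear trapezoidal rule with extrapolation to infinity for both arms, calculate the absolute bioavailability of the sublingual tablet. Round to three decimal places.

F = 0.291

Trapezoidal AUC_0→6 (IV):
  [0→0.5]: (1180.6+944.1)/2 × 0.5 = 531.175
  [0.5→4.5]: (944.1+157.9)/2 × 4 = 2204.0
  [4.5→6]: (157.9+80.8)/2 × 1.5 = 179.025
  Sum = 2914.2 ng/mL·h
IV tail: 80.8/0.447 = 180.761; AUC_iv,0→∞ = 2914.2 + 180.761 = 3094.961 ng/mL·h
Trapezoidal AUC_0→5.5 (sublingual tablet):
  [0→0.5]: (0.0+401.2)/2 × 0.5 = 100.3
  [0.5→4.5]: (401.2+105.0)/2 × 4 = 1012.4
  [4.5→5.5]: (105.0+67.1)/2 × 1 = 86.05
  Sum = 1198.75 ng/mL·h
sublingual tablet tail: 67.1/0.447 = 150.112; AUC_ev,0→∞ = 1198.75 + 150.112 = 1348.862 ng/mL·h
F = (AUC_ev/D_ev)/(AUC_iv/D_iv) = (1348.862/37.5)/(3094.961/25) = 35.9697/123.79844 = 0.2906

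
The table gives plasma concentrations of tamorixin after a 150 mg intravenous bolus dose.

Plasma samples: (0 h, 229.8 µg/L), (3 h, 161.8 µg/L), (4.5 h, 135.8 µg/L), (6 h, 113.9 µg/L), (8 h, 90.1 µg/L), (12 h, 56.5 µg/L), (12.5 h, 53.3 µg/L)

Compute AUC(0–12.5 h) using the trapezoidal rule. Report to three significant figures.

Trapezoidal AUC_0→12.5:
  [0→3]: (229.8+161.8)/2 × 3 = 587.4
  [3→4.5]: (161.8+135.8)/2 × 1.5 = 223.2
  [4.5→6]: (135.8+113.9)/2 × 1.5 = 187.275
  [6→8]: (113.9+90.1)/2 × 2 = 204.0
  [8→12]: (90.1+56.5)/2 × 4 = 293.2
  [12→12.5]: (56.5+53.3)/2 × 0.5 = 27.45
  Sum = 1522.525 µg/L·h

AUC = 1520 µg/L·h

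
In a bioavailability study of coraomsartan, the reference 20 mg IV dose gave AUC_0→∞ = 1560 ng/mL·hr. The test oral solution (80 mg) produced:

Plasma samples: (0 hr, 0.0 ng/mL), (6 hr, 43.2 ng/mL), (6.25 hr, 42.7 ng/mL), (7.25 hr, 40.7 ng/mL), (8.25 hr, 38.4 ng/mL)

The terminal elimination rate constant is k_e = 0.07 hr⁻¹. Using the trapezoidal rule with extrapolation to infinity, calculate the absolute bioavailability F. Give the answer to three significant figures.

F = 0.123

Trapezoidal AUC_0→8.25 (oral solution):
  [0→6]: (0.0+43.2)/2 × 6 = 129.6
  [6→6.25]: (43.2+42.7)/2 × 0.25 = 10.7375
  [6.25→7.25]: (42.7+40.7)/2 × 1 = 41.7
  [7.25→8.25]: (40.7+38.4)/2 × 1 = 39.55
  Sum = 221.5875 ng/mL·hr
Tail: C_last/k_e = 38.4/0.07 = 548.571
AUC_0→∞ (oral solution) = 221.5875 + 548.571 = 770.1585 ng/mL·hr
F = (AUC_ev/D_ev)/(AUC_iv/D_iv) = (770.1585/80)/(1560/20) = 9.62698/78 = 0.1234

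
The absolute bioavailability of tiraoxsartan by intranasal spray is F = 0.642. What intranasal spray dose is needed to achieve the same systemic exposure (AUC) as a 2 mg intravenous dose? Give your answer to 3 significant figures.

D_intranasal = 3.12 mg

For equal systemic exposure: F × D_ev = D_iv
D_ev = D_iv / F = 2 / 0.642 = 3.11526 mg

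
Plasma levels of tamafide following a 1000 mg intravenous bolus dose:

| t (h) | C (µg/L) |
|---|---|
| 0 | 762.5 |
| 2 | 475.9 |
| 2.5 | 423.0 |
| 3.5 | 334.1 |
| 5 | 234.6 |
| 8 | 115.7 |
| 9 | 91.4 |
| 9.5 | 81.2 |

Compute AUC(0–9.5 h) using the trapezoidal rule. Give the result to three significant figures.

Trapezoidal AUC_0→9.5:
  [0→2]: (762.5+475.9)/2 × 2 = 1238.4
  [2→2.5]: (475.9+423.0)/2 × 0.5 = 224.725
  [2.5→3.5]: (423.0+334.1)/2 × 1 = 378.55
  [3.5→5]: (334.1+234.6)/2 × 1.5 = 426.525
  [5→8]: (234.6+115.7)/2 × 3 = 525.45
  [8→9]: (115.7+91.4)/2 × 1 = 103.55
  [9→9.5]: (91.4+81.2)/2 × 0.5 = 43.15
  Sum = 2940.35 µg/L·h

AUC = 2940 µg/L·h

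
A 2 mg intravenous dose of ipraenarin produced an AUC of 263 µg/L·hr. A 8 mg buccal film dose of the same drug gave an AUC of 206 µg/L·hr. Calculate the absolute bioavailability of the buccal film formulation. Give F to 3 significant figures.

F = 0.196

F = (AUC_ev / D_ev) / (AUC_iv / D_iv)
  = (206/8) / (263/2)
  = 25.75 / 131.5 = 0.1958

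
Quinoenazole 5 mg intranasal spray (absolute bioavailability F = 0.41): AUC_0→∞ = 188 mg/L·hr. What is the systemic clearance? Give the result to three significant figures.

CL = F × Dose / AUC_0→∞
   = 0.41 × 5 / 188 = 0.0109043 L/hr

CL = 0.0109 L/hr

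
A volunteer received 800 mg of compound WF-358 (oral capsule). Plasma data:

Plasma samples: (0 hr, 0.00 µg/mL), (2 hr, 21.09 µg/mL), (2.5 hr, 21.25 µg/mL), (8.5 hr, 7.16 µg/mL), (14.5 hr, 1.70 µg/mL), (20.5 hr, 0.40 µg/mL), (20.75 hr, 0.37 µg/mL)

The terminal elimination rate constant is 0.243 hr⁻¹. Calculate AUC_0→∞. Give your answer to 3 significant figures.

Trapezoidal AUC_0→20.75:
  [0→2]: (0.00+21.09)/2 × 2 = 21.09
  [2→2.5]: (21.09+21.25)/2 × 0.5 = 10.585
  [2.5→8.5]: (21.25+7.16)/2 × 6 = 85.23
  [8.5→14.5]: (7.16+1.70)/2 × 6 = 26.58
  [14.5→20.5]: (1.70+0.40)/2 × 6 = 6.3
  [20.5→20.75]: (0.40+0.37)/2 × 0.25 = 0.09625
  Sum = 149.88125 µg/mL·hr
Extrapolated tail: C_last / k_e = 0.37 / 0.243 = 1.523
AUC_0→∞ = 149.88125 + 1.523 = 151.40425 µg/mL·hr

AUC = 151 µg/mL·hr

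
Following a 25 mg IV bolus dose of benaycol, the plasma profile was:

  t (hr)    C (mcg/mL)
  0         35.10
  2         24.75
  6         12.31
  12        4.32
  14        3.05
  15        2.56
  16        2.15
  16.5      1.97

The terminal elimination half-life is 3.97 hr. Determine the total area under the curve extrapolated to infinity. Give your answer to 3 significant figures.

Trapezoidal AUC_0→16.5:
  [0→2]: (35.10+24.75)/2 × 2 = 59.85
  [2→6]: (24.75+12.31)/2 × 4 = 74.12
  [6→12]: (12.31+4.32)/2 × 6 = 49.89
  [12→14]: (4.32+3.05)/2 × 2 = 7.37
  [14→15]: (3.05+2.56)/2 × 1 = 2.805
  [15→16]: (2.56+2.15)/2 × 1 = 2.355
  [16→16.5]: (2.15+1.97)/2 × 0.5 = 1.03
  Sum = 197.42 mcg/mL·hr
k_e = ln2 / t½ = 0.693147 / 3.97 = 0.1746 hr^-1
Extrapolated tail: C_last / k_e = 1.97 / 0.1746 = 11.283
AUC_0→∞ = 197.42 + 11.283 = 208.703 mcg/mL·hr

AUC = 209 mcg/mL·hr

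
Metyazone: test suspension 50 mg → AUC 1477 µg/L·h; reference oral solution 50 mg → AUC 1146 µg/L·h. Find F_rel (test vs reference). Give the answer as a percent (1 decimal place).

F_rel = (AUC_test/D_test) / (AUC_ref/D_ref)
      = (1477/50) / (1146/50)
      = 29.54 / 22.92 = 1.2888 = 128.88%

F_rel = 128.9%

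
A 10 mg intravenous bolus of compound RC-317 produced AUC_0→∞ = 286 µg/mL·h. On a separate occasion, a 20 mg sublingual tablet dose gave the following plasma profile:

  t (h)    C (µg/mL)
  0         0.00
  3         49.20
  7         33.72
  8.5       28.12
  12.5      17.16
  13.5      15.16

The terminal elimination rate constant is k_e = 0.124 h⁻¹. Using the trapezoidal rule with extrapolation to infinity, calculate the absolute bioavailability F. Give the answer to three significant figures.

Trapezoidal AUC_0→13.5 (sublingual tablet):
  [0→3]: (0.00+49.20)/2 × 3 = 73.8
  [3→7]: (49.20+33.72)/2 × 4 = 165.84
  [7→8.5]: (33.72+28.12)/2 × 1.5 = 46.38
  [8.5→12.5]: (28.12+17.16)/2 × 4 = 90.56
  [12.5→13.5]: (17.16+15.16)/2 × 1 = 16.16
  Sum = 392.74 µg/mL·h
Tail: C_last/k_e = 15.16/0.124 = 122.258
AUC_0→∞ (sublingual tablet) = 392.74 + 122.258 = 514.998 µg/mL·h
F = (AUC_ev/D_ev)/(AUC_iv/D_iv) = (514.998/20)/(286/10) = 25.7499/28.6 = 0.9003

F = 0.900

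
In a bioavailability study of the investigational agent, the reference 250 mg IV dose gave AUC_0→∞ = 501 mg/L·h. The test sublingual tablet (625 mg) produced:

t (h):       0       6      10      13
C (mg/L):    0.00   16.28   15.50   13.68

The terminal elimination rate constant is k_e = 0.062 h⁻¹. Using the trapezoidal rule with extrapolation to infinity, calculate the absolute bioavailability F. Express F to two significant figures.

Trapezoidal AUC_0→13 (sublingual tablet):
  [0→6]: (0.00+16.28)/2 × 6 = 48.84
  [6→10]: (16.28+15.50)/2 × 4 = 63.56
  [10→13]: (15.50+13.68)/2 × 3 = 43.77
  Sum = 156.17 mg/L·h
Tail: C_last/k_e = 13.68/0.062 = 220.645
AUC_0→∞ (sublingual tablet) = 156.17 + 220.645 = 376.815 mg/L·h
F = (AUC_ev/D_ev)/(AUC_iv/D_iv) = (376.815/625)/(501/250) = 0.602904/2.004 = 0.3009

F = 0.30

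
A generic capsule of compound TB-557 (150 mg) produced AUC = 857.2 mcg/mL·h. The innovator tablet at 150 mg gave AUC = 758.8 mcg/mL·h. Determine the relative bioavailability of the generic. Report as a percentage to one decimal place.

F_rel = (AUC_test/D_test) / (AUC_ref/D_ref)
      = (857.2/150) / (758.8/150)
      = 5.71467 / 5.05867 = 1.1297 = 112.97%

F_rel = 113.0%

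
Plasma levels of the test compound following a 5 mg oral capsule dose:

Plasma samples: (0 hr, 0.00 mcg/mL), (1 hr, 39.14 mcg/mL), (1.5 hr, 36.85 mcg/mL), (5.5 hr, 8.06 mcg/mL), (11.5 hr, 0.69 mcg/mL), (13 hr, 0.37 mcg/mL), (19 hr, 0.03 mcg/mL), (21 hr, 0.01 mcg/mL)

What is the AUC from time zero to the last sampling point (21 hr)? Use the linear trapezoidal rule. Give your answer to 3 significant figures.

AUC = 157 mcg/mL·hr

Trapezoidal AUC_0→21:
  [0→1]: (0.00+39.14)/2 × 1 = 19.57
  [1→1.5]: (39.14+36.85)/2 × 0.5 = 18.9975
  [1.5→5.5]: (36.85+8.06)/2 × 4 = 89.82
  [5.5→11.5]: (8.06+0.69)/2 × 6 = 26.25
  [11.5→13]: (0.69+0.37)/2 × 1.5 = 0.795
  [13→19]: (0.37+0.03)/2 × 6 = 1.2
  [19→21]: (0.03+0.01)/2 × 2 = 0.04
  Sum = 156.6725 mcg/mL·hr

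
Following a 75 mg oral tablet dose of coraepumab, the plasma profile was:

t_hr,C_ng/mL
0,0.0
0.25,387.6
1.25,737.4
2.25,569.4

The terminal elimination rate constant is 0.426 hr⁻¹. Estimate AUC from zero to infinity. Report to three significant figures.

Trapezoidal AUC_0→2.25:
  [0→0.25]: (0.0+387.6)/2 × 0.25 = 48.45
  [0.25→1.25]: (387.6+737.4)/2 × 1 = 562.5
  [1.25→2.25]: (737.4+569.4)/2 × 1 = 653.4
  Sum = 1264.35 ng/mL·hr
Extrapolated tail: C_last / k_e = 569.4 / 0.426 = 1336.620
AUC_0→∞ = 1264.35 + 1336.620 = 2600.97 ng/mL·hr

AUC = 2600 ng/mL·hr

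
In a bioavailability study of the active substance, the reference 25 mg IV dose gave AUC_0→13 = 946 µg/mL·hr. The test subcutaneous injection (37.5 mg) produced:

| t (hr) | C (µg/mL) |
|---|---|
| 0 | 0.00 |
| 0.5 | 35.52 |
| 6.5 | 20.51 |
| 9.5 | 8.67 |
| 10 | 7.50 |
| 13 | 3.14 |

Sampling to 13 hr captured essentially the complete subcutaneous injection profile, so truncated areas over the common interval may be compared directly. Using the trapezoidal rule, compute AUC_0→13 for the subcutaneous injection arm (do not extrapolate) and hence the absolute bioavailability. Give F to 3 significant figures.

F = 0.170

Trapezoidal AUC_0→13 (subcutaneous injection):
  [0→0.5]: (0.00+35.52)/2 × 0.5 = 8.88
  [0.5→6.5]: (35.52+20.51)/2 × 6 = 168.09
  [6.5→9.5]: (20.51+8.67)/2 × 3 = 43.77
  [9.5→10]: (8.67+7.50)/2 × 0.5 = 4.0425
  [10→13]: (7.50+3.14)/2 × 3 = 15.96
  Sum = 240.7425 µg/mL·hr
F = (AUC_ev/D_ev)/(AUC_iv/D_iv) = (240.7425/37.5)/(946/25) = 6.4198/37.84 = 0.1697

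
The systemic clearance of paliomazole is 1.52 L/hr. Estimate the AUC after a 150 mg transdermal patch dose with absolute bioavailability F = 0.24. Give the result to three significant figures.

AUC_0→∞ = F × Dose / CL
        = 0.24 × 150 / 1.52 = 23.6842 mg/L·hr

AUC = 23.7 mg/L·hr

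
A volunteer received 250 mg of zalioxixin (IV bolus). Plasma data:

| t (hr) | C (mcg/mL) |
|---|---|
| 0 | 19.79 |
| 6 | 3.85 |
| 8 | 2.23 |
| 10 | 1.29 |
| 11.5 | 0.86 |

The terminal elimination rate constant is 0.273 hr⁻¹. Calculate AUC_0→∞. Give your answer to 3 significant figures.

AUC = 85.3 mcg/mL·hr

Trapezoidal AUC_0→11.5:
  [0→6]: (19.79+3.85)/2 × 6 = 70.92
  [6→8]: (3.85+2.23)/2 × 2 = 6.08
  [8→10]: (2.23+1.29)/2 × 2 = 3.52
  [10→11.5]: (1.29+0.86)/2 × 1.5 = 1.6125
  Sum = 82.1325 mcg/mL·hr
Extrapolated tail: C_last / k_e = 0.86 / 0.273 = 3.150
AUC_0→∞ = 82.1325 + 3.150 = 85.2825 mcg/mL·hr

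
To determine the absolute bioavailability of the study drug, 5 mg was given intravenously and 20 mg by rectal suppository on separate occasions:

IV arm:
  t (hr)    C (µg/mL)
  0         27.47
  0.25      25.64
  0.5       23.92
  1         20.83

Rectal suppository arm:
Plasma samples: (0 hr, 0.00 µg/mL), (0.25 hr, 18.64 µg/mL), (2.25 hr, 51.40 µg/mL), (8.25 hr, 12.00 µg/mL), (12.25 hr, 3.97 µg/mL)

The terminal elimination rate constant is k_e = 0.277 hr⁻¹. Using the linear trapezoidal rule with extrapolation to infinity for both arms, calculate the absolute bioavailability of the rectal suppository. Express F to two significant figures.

Trapezoidal AUC_0→1 (IV):
  [0→0.25]: (27.47+25.64)/2 × 0.25 = 6.63875
  [0.25→0.5]: (25.64+23.92)/2 × 0.25 = 6.195
  [0.5→1]: (23.92+20.83)/2 × 0.5 = 11.1875
  Sum = 24.02125 µg/mL·hr
IV tail: 20.83/0.277 = 75.199; AUC_iv,0→∞ = 24.02125 + 75.199 = 99.22025 µg/mL·hr
Trapezoidal AUC_0→12.25 (rectal suppository):
  [0→0.25]: (0.00+18.64)/2 × 0.25 = 2.33
  [0.25→2.25]: (18.64+51.40)/2 × 2 = 70.04
  [2.25→8.25]: (51.40+12.00)/2 × 6 = 190.2
  [8.25→12.25]: (12.00+3.97)/2 × 4 = 31.94
  Sum = 294.51 µg/mL·hr
rectal suppository tail: 3.97/0.277 = 14.332; AUC_ev,0→∞ = 294.51 + 14.332 = 308.842 µg/mL·hr
F = (AUC_ev/D_ev)/(AUC_iv/D_iv) = (308.842/20)/(99.22025/5) = 15.4421/19.84405 = 0.7782

F = 0.78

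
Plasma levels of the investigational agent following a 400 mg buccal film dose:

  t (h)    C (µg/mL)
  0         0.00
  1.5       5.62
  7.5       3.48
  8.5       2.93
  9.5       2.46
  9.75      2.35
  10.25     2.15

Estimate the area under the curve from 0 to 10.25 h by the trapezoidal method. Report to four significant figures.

AUC = 39.14 µg/mL·h

Trapezoidal AUC_0→10.25:
  [0→1.5]: (0.00+5.62)/2 × 1.5 = 4.215
  [1.5→7.5]: (5.62+3.48)/2 × 6 = 27.3
  [7.5→8.5]: (3.48+2.93)/2 × 1 = 3.205
  [8.5→9.5]: (2.93+2.46)/2 × 1 = 2.695
  [9.5→9.75]: (2.46+2.35)/2 × 0.25 = 0.60125
  [9.75→10.25]: (2.35+2.15)/2 × 0.5 = 1.125
  Sum = 39.14125 µg/mL·h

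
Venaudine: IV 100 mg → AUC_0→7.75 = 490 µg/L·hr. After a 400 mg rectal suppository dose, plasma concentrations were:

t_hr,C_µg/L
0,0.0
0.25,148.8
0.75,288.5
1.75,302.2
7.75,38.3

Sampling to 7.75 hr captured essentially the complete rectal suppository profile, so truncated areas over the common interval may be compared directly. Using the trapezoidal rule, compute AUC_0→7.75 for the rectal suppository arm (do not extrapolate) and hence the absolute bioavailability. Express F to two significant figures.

Trapezoidal AUC_0→7.75 (rectal suppository):
  [0→0.25]: (0.0+148.8)/2 × 0.25 = 18.6
  [0.25→0.75]: (148.8+288.5)/2 × 0.5 = 109.325
  [0.75→1.75]: (288.5+302.2)/2 × 1 = 295.35
  [1.75→7.75]: (302.2+38.3)/2 × 6 = 1021.5
  Sum = 1444.775 µg/L·hr
F = (AUC_ev/D_ev)/(AUC_iv/D_iv) = (1444.775/400)/(490/100) = 3.6119375/4.9 = 0.7371

F = 0.74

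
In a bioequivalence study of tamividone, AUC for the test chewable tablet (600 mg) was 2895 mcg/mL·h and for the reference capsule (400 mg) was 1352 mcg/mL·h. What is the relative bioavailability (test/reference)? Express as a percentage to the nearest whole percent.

F_rel = 143%

F_rel = (AUC_test/D_test) / (AUC_ref/D_ref)
      = (2895/600) / (1352/400)
      = 4.825 / 3.38 = 1.4275 = 142.75%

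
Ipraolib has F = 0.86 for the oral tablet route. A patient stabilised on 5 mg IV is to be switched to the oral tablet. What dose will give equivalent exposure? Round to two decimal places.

For equal systemic exposure: F × D_ev = D_iv
D_ev = D_iv / F = 5 / 0.86 = 5.81395 mg

D_oral = 5.81 mg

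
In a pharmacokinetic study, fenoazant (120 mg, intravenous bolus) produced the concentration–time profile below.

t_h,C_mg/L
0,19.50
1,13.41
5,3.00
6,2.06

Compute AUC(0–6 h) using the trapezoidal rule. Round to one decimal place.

AUC = 51.8 mg/L·h

Trapezoidal AUC_0→6:
  [0→1]: (19.50+13.41)/2 × 1 = 16.455
  [1→5]: (13.41+3.00)/2 × 4 = 32.82
  [5→6]: (3.00+2.06)/2 × 1 = 2.53
  Sum = 51.805 mg/L·h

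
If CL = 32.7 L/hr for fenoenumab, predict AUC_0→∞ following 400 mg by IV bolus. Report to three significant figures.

AUC_0→∞ = Dose_iv / CL
        = 400 / 32.7 = 12.2324 mg/L·hr

AUC = 12.2 mg/L·hr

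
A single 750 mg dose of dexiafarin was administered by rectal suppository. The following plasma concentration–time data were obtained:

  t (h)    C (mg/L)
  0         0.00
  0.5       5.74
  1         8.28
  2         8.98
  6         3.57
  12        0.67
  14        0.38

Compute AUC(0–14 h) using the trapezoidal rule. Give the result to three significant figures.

AUC = 52.4 mg/L·h

Trapezoidal AUC_0→14:
  [0→0.5]: (0.00+5.74)/2 × 0.5 = 1.435
  [0.5→1]: (5.74+8.28)/2 × 0.5 = 3.505
  [1→2]: (8.28+8.98)/2 × 1 = 8.63
  [2→6]: (8.98+3.57)/2 × 4 = 25.1
  [6→12]: (3.57+0.67)/2 × 6 = 12.72
  [12→14]: (0.67+0.38)/2 × 2 = 1.05
  Sum = 52.44 mg/L·h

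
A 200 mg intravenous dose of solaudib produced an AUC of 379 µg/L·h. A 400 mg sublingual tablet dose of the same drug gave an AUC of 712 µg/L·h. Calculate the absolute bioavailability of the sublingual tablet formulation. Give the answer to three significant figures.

F = 0.939

F = (AUC_ev / D_ev) / (AUC_iv / D_iv)
  = (712/400) / (379/200)
  = 1.78 / 1.895 = 0.9393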